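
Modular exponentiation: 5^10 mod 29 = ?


5^1 mod 29 = 5
5^2 mod 29 = 25
5^3 mod 29 = 9
5^4 mod 29 = 16
5^5 mod 29 = 22
5^6 mod 29 = 23
5^7 mod 29 = 28
5^8 mod 29 = 24
5^9 mod 29 = 4
5^10 mod 29 = 20


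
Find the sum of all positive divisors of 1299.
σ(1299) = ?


Divisors of 1299: 1, 3, 433, 1299
Sum = 1 + 3 + 433 + 1299 = 1736

σ(1299) = 1736


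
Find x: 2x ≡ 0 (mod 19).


GCD(2, 19) = 1, unique solution
a^(-1) mod 19 = 10
x = 10 * 0 mod 19 = 0

x ≡ 0 (mod 19)


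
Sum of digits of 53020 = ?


5 + 3 + 0 + 2 + 0 = 10


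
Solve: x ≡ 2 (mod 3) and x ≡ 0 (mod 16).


M = 3*16 = 48
M1 = M/3 = 16, M2 = M/16 = 3
M1^(-1) mod 3 = 1, M2^(-1) mod 16 = 11
x = 2*16*1 + 0*3*11 = 32
32 mod 48 = 32
Check: 32 mod 3 = 2 ✓, 32 mod 16 = 0 ✓

x ≡ 32 (mod 48)


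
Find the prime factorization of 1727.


1727 / 11 = 157
157 / 157 = 1
1727 = 11 × 157


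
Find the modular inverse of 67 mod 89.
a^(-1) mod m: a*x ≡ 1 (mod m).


Use the extended Euclidean algorithm on (89, 67); each row r = 89*s + 67*t:
r=89, s=1, t=0
r=67, s=0, t=1
q=1: r=22, s=1, t=-1   [89*(1) + 67*(-1) = 22]
q=3: r=1, s=-3, t=4   [89*(-3) + 67*(4) = 1]
q=22: r=0, s=67, t=-89   [89*(67) + 67*(-89) = 0]
GCD = 1 with t = 4, so 67*(4) ≡ 1 (mod 89)
Inverse = 4 mod 89 = 4
Check: 67 * 4 = 268 ≡ 1 (mod 89)

67^(-1) ≡ 4 (mod 89)


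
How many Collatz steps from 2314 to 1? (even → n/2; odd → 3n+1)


2314 → 1157 → 3472 → 1736 → 868 → 434 → 217 → 652 → 326 → 163 → 490 → 245 → 736 → 368 → 184 → 92 → 46 → 23 → 70 → 35 → 106 → 53 → 160 → 80 → 40 → 20 → 10 → 5 → 16 → 8 → 4 → 2 → 1
Total steps = 32

32 steps


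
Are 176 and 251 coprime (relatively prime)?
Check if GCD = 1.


Euclidean algorithm:
251 = 1 * 176 + 75
176 = 2 * 75 + 26
75 = 2 * 26 + 23
26 = 1 * 23 + 3
23 = 7 * 3 + 2
3 = 1 * 2 + 1
2 = 2 * 1 + 0
GCD(176, 251) = 1

Yes, coprime (GCD = 1)


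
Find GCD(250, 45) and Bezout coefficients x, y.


Tabular extended Euclidean (each row: r = 250*s + 45*t):
r=250, s=1, t=0
r=45, s=0, t=1
q=5: r=25, s=1, t=-5   [250*(1) + 45*(-5) = 25]
q=1: r=20, s=-1, t=6   [250*(-1) + 45*(6) = 20]
q=1: r=5, s=2, t=-11   [250*(2) + 45*(-11) = 5]
q=4: r=0, s=-9, t=50   [250*(-9) + 45*(50) = 0]
GCD = 5; from the row with r=5: x=2, y=-11
Check: 250*(2) + 45*(-11) = 500 - 495 = 5

GCD = 5, x = 2, y = -11


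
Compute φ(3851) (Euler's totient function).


3851 = 3851
Prime factors: 3851
φ(3851) = 3851 × (1-1/3851)
= 3851 × 3850/3851 = 3850

φ(3851) = 3850


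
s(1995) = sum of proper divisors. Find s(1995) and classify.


Proper divisors: 1, 3, 5, 7, 15, 19, 21, 35, 57, 95, 105, 133, 285, 399, 665
Sum = 1 + 3 + 5 + 7 + 15 + 19 + 21 + 35 + 57 + 95 + 105 + 133 + 285 + 399 + 665 = 1845
1845 < 1995 → deficient

s(1995) = 1845 (deficient)


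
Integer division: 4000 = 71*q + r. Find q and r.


4000 = 71 * 56 + 24
Check: 3976 + 24 = 4000

q = 56, r = 24


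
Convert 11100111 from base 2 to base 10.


11100111 (base 2) = 231 (decimal)
231 (decimal) = 231 (base 10)


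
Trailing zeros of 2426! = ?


floor(2426/5) = 485
floor(2426/25) = 97
floor(2426/125) = 19
floor(2426/625) = 3
Total = 604

604 trailing zeros


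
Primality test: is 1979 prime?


Check divisors up to sqrt(1979) = 44.4860
No divisors found.
1979 is prime.

Yes, 1979 is prime


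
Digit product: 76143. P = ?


7 × 6 × 1 × 4 × 3 = 504


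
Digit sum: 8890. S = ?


8 + 8 + 9 + 0 = 25


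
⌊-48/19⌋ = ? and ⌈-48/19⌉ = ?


-48/19 = -2.5263
floor = -3
ceil = -2

floor = -3, ceil = -2


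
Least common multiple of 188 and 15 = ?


GCD(188, 15) = 1
LCM = 188*15/1 = 2820/1 = 2820

LCM = 2820


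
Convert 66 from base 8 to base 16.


66 (base 8) = 54 (decimal)
54 (decimal) = 36 (base 16)


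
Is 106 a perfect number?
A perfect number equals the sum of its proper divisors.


Proper divisors of 106: 1, 2, 53
Sum = 1 + 2 + 53 = 56

No, 106 is not perfect (56 ≠ 106)


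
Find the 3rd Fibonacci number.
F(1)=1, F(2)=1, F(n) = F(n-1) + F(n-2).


Sequence: 1, 1, 2
F(3) = 2


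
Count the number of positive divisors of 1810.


1810 = 2^1 × 5^1 × 181^1
d(1810) = (1+1) × (1+1) × (1+1) = 8

8 divisors


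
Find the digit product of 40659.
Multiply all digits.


4 × 0 × 6 × 5 × 9 = 0


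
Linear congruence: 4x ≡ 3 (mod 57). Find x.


GCD(4, 57) = 1, unique solution
a^(-1) mod 57 = 43
x = 43 * 3 mod 57 = 15

x ≡ 15 (mod 57)


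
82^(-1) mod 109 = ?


Use the extended Euclidean algorithm on (109, 82); each row r = 109*s + 82*t:
r=109, s=1, t=0
r=82, s=0, t=1
q=1: r=27, s=1, t=-1   [109*(1) + 82*(-1) = 27]
q=3: r=1, s=-3, t=4   [109*(-3) + 82*(4) = 1]
q=27: r=0, s=82, t=-109   [109*(82) + 82*(-109) = 0]
GCD = 1 with t = 4, so 82*(4) ≡ 1 (mod 109)
Inverse = 4 mod 109 = 4
Check: 82 * 4 = 328 ≡ 1 (mod 109)

82^(-1) ≡ 4 (mod 109)


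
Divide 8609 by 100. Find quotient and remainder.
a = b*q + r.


8609 = 100 * 86 + 9
Check: 8600 + 9 = 8609

q = 86, r = 9


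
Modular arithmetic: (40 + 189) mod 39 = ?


40 + 189 = 229
229 mod 39 = 34


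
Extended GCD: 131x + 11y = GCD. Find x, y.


Tabular extended Euclidean (each row: r = 131*s + 11*t):
r=131, s=1, t=0
r=11, s=0, t=1
q=11: r=10, s=1, t=-11   [131*(1) + 11*(-11) = 10]
q=1: r=1, s=-1, t=12   [131*(-1) + 11*(12) = 1]
q=10: r=0, s=11, t=-131   [131*(11) + 11*(-131) = 0]
GCD = 1; from the row with r=1: x=-1, y=12
Check: 131*(-1) + 11*(12) = -131 + 132 = 1

GCD = 1, x = -1, y = 12


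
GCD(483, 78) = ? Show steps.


483 = 6 * 78 + 15
78 = 5 * 15 + 3
15 = 5 * 3 + 0
GCD = 3


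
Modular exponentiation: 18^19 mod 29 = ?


18^1 mod 29 = 18
18^2 mod 29 = 5
18^3 mod 29 = 3
18^4 mod 29 = 25
18^5 mod 29 = 15
18^6 mod 29 = 9
18^7 mod 29 = 17
18^8 mod 29 = 16
18^9 mod 29 = 27
18^10 mod 29 = 22
18^11 mod 29 = 19
18^12 mod 29 = 23
18^13 mod 29 = 8
18^14 mod 29 = 28
18^15 mod 29 = 11
18^16 mod 29 = 24
18^17 mod 29 = 26
18^18 mod 29 = 4
18^19 mod 29 = 14


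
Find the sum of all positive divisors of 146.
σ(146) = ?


Divisors of 146: 1, 2, 73, 146
Sum = 1 + 2 + 73 + 146 = 222

σ(146) = 222


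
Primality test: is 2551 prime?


Check divisors up to sqrt(2551) = 50.5074
No divisors found.
2551 is prime.

Yes, 2551 is prime


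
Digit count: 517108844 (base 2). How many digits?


517108844 in base 2 = 11110110100100111010001101100
Number of digits = 29

29 digits (base 2)


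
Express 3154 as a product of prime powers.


3154 / 2 = 1577
1577 / 19 = 83
83 / 83 = 1
3154 = 2 × 19 × 83


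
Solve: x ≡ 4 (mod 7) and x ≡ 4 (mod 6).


M = 7*6 = 42
M1 = M/7 = 6, M2 = M/6 = 7
M1^(-1) mod 7 = 6, M2^(-1) mod 6 = 1
x = 4*6*6 + 4*7*1 = 172
172 mod 42 = 4
Check: 4 mod 7 = 4 ✓, 4 mod 6 = 4 ✓

x ≡ 4 (mod 42)


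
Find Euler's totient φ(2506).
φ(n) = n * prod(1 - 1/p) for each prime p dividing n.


2506 = 2 × 7 × 179
Prime factors: 2, 7, 179
φ(2506) = 2506 × (1-1/2) × (1-1/7) × (1-1/179)
= 2506 × 1/2 × 6/7 × 178/179 = 1068

φ(2506) = 1068


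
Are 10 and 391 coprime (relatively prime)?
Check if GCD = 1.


Euclidean algorithm:
391 = 39 * 10 + 1
10 = 10 * 1 + 0
GCD(10, 391) = 1

Yes, coprime (GCD = 1)


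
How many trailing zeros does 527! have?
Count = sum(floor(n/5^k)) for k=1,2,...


floor(527/5) = 105
floor(527/25) = 21
floor(527/125) = 4
Total = 130

130 trailing zeros


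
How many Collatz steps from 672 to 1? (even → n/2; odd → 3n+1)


672 → 336 → 168 → 84 → 42 → 21 → 64 → 32 → 16 → 8 → 4 → 2 → 1
Total steps = 12

12 steps


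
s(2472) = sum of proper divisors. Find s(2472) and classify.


Proper divisors: 1, 2, 3, 4, 6, 8, 12, 24, 103, 206, 309, 412, 618, 824, 1236
Sum = 1 + 2 + 3 + 4 + 6 + 8 + 12 + 24 + 103 + 206 + 309 + 412 + 618 + 824 + 1236 = 3768
3768 > 2472 → abundant

s(2472) = 3768 (abundant)


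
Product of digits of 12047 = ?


1 × 2 × 0 × 4 × 7 = 0


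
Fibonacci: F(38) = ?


Sequence: 1, 1, 2, 3, 5, 8, 13, 21, 34, 55, 89, 144, 233, 377, 610, 987, 1597, 2584, 4181, 6765, 10946, 17711, 28657, 46368, 75025, 121393, 196418, 317811, 514229, 832040, 1346269, 2178309, 3524578, 5702887, 9227465, 14930352, 24157817, 39088169
F(38) = 39088169


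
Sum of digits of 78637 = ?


7 + 8 + 6 + 3 + 7 = 31


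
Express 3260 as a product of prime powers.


3260 / 2 = 1630
1630 / 2 = 815
815 / 5 = 163
163 / 163 = 1
3260 = 2^2 × 5 × 163


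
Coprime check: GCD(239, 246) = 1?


Euclidean algorithm:
246 = 1 * 239 + 7
239 = 34 * 7 + 1
7 = 7 * 1 + 0
GCD(239, 246) = 1

Yes, coprime (GCD = 1)


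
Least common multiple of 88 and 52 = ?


GCD(88, 52) = 4
LCM = 88*52/4 = 4576/4 = 1144

LCM = 1144


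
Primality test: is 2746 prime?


2746 / 2 = 1373 (exact division)
2746 is NOT prime.

No, 2746 is not prime


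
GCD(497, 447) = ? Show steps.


497 = 1 * 447 + 50
447 = 8 * 50 + 47
50 = 1 * 47 + 3
47 = 15 * 3 + 2
3 = 1 * 2 + 1
2 = 2 * 1 + 0
GCD = 1


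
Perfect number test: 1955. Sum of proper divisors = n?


Proper divisors of 1955: 1, 5, 17, 23, 85, 115, 391
Sum = 1 + 5 + 17 + 23 + 85 + 115 + 391 = 637

No, 1955 is not perfect (637 ≠ 1955)


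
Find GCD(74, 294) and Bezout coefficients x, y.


Tabular extended Euclidean (each row: r = 74*s + 294*t):
r=74, s=1, t=0
r=294, s=0, t=1
q=0: r=74, s=1, t=0   [74*(1) + 294*(0) = 74]
q=3: r=72, s=-3, t=1   [74*(-3) + 294*(1) = 72]
q=1: r=2, s=4, t=-1   [74*(4) + 294*(-1) = 2]
q=36: r=0, s=-147, t=37   [74*(-147) + 294*(37) = 0]
GCD = 2; from the row with r=2: x=4, y=-1
Check: 74*(4) + 294*(-1) = 296 - 294 = 2

GCD = 2, x = 4, y = -1


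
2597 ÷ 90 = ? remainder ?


2597 = 90 * 28 + 77
Check: 2520 + 77 = 2597

q = 28, r = 77


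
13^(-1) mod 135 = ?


Use the extended Euclidean algorithm on (135, 13); each row r = 135*s + 13*t:
r=135, s=1, t=0
r=13, s=0, t=1
q=10: r=5, s=1, t=-10   [135*(1) + 13*(-10) = 5]
q=2: r=3, s=-2, t=21   [135*(-2) + 13*(21) = 3]
q=1: r=2, s=3, t=-31   [135*(3) + 13*(-31) = 2]
q=1: r=1, s=-5, t=52   [135*(-5) + 13*(52) = 1]
q=2: r=0, s=13, t=-135   [135*(13) + 13*(-135) = 0]
GCD = 1 with t = 52, so 13*(52) ≡ 1 (mod 135)
Inverse = 52 mod 135 = 52
Check: 13 * 52 = 676 ≡ 1 (mod 135)

13^(-1) ≡ 52 (mod 135)


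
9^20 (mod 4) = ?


9^1 mod 4 = 1
9^2 mod 4 = 1
9^3 mod 4 = 1
9^4 mod 4 = 1
9^5 mod 4 = 1
9^6 mod 4 = 1
9^7 mod 4 = 1
9^8 mod 4 = 1
9^9 mod 4 = 1
9^10 mod 4 = 1
9^11 mod 4 = 1
9^12 mod 4 = 1
9^13 mod 4 = 1
9^14 mod 4 = 1
9^15 mod 4 = 1
9^16 mod 4 = 1
9^17 mod 4 = 1
9^18 mod 4 = 1
9^19 mod 4 = 1
9^20 mod 4 = 1


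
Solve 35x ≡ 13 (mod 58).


GCD(35, 58) = 1, unique solution
a^(-1) mod 58 = 5
x = 5 * 13 mod 58 = 7

x ≡ 7 (mod 58)


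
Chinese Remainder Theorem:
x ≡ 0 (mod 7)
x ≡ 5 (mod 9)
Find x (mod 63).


M = 7*9 = 63
M1 = M/7 = 9, M2 = M/9 = 7
M1^(-1) mod 7 = 4, M2^(-1) mod 9 = 4
x = 0*9*4 + 5*7*4 = 140
140 mod 63 = 14
Check: 14 mod 7 = 0 ✓, 14 mod 9 = 5 ✓

x ≡ 14 (mod 63)


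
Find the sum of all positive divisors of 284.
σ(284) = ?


Divisors of 284: 1, 2, 4, 71, 142, 284
Sum = 1 + 2 + 4 + 71 + 142 + 284 = 504

σ(284) = 504


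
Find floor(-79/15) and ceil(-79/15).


-79/15 = -5.2667
floor = -6
ceil = -5

floor = -6, ceil = -5


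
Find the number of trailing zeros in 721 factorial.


floor(721/5) = 144
floor(721/25) = 28
floor(721/125) = 5
floor(721/625) = 1
Total = 178

178 trailing zeros


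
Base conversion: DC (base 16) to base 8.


DC (base 16) = 220 (decimal)
220 (decimal) = 334 (base 8)


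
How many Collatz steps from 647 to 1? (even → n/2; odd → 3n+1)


647 → 1942 → 971 → 2914 → 1457 → 4372 → 2186 → 1093 → 3280 → 1640 → 820 → 410 → 205 → 616 → 308 → 154 → 77 → 232 → 116 → 58 → 29 → 88 → 44 → 22 → 11 → 34 → 17 → 52 → 26 → 13 → 40 → 20 → 10 → 5 → 16 → 8 → 4 → 2 → 1
Total steps = 38

38 steps


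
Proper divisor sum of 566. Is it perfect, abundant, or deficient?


Proper divisors: 1, 2, 283
Sum = 1 + 2 + 283 = 286
286 < 566 → deficient

s(566) = 286 (deficient)


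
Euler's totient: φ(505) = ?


505 = 5 × 101
Prime factors: 5, 101
φ(505) = 505 × (1-1/5) × (1-1/101)
= 505 × 4/5 × 100/101 = 400

φ(505) = 400


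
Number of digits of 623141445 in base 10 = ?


623141445 has 9 digits in base 10
floor(log10(623141445)) + 1 = floor(8.7946) + 1 = 9

9 digits (base 10)


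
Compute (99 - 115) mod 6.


99 - 115 = -16
-16 mod 6 = 2


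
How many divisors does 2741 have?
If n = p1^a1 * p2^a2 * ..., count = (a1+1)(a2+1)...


2741 = 2741^1
d(2741) = (1+1) = 2

2 divisors


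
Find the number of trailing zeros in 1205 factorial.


floor(1205/5) = 241
floor(1205/25) = 48
floor(1205/125) = 9
floor(1205/625) = 1
Total = 299

299 trailing zeros


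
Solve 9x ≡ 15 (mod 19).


GCD(9, 19) = 1, unique solution
a^(-1) mod 19 = 17
x = 17 * 15 mod 19 = 8

x ≡ 8 (mod 19)


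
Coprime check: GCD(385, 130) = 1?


Euclidean algorithm:
385 = 2 * 130 + 125
130 = 1 * 125 + 5
125 = 25 * 5 + 0
GCD(385, 130) = 5

No, not coprime (GCD = 5)


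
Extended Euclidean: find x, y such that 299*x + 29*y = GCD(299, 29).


Tabular extended Euclidean (each row: r = 299*s + 29*t):
r=299, s=1, t=0
r=29, s=0, t=1
q=10: r=9, s=1, t=-10   [299*(1) + 29*(-10) = 9]
q=3: r=2, s=-3, t=31   [299*(-3) + 29*(31) = 2]
q=4: r=1, s=13, t=-134   [299*(13) + 29*(-134) = 1]
q=2: r=0, s=-29, t=299   [299*(-29) + 29*(299) = 0]
GCD = 1; from the row with r=1: x=13, y=-134
Check: 299*(13) + 29*(-134) = 3887 - 3886 = 1

GCD = 1, x = 13, y = -134


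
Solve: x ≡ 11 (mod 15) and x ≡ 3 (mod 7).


M = 15*7 = 105
M1 = M/15 = 7, M2 = M/7 = 15
M1^(-1) mod 15 = 13, M2^(-1) mod 7 = 1
x = 11*7*13 + 3*15*1 = 1046
1046 mod 105 = 101
Check: 101 mod 15 = 11 ✓, 101 mod 7 = 3 ✓

x ≡ 101 (mod 105)


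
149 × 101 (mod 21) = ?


149 × 101 = 15049
15049 mod 21 = 13


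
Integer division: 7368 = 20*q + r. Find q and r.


7368 = 20 * 368 + 8
Check: 7360 + 8 = 7368

q = 368, r = 8


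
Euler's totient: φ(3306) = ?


3306 = 2 × 3 × 19 × 29
Prime factors: 2, 3, 19, 29
φ(3306) = 3306 × (1-1/2) × (1-1/3) × (1-1/19) × (1-1/29)
= 3306 × 1/2 × 2/3 × 18/19 × 28/29 = 1008

φ(3306) = 1008


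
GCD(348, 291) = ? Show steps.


348 = 1 * 291 + 57
291 = 5 * 57 + 6
57 = 9 * 6 + 3
6 = 2 * 3 + 0
GCD = 3


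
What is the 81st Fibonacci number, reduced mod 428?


F(k) mod 428 for k=1..81:
1, 1, 2, 3, 5, 8, 13, 21, 34, 55, 89, 144, 233, 377, 182, 131, 313, 16, 329, 345, 246, 163, 409, 144, 125, 269, 394, 235, 201, 8, 209, 217, 426, 215, 213, 0, 213, 213, 426, 211, 209, 420, 201, 193, 394, 159, 125, 284, 409, 265, 246, 83, 329, 412, 313, 297, 182, 51, 233, 284, 89, 373, 34, 407, 13, 420, 5, 425, 2, 427, 1, 0, 1, 1, 2, 3, 5, 8, 13, 21, 34
F(81) mod 428 = 34


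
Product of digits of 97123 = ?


9 × 7 × 1 × 2 × 3 = 378


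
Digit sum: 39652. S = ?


3 + 9 + 6 + 5 + 2 = 25


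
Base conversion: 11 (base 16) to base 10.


11 (base 16) = 17 (decimal)
17 (decimal) = 17 (base 10)


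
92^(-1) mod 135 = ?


Use the extended Euclidean algorithm on (135, 92); each row r = 135*s + 92*t:
r=135, s=1, t=0
r=92, s=0, t=1
q=1: r=43, s=1, t=-1   [135*(1) + 92*(-1) = 43]
q=2: r=6, s=-2, t=3   [135*(-2) + 92*(3) = 6]
q=7: r=1, s=15, t=-22   [135*(15) + 92*(-22) = 1]
q=6: r=0, s=-92, t=135   [135*(-92) + 92*(135) = 0]
GCD = 1 with t = -22, so 92*(-22) ≡ 1 (mod 135)
Inverse = -22 mod 135 = 113
Check: 92 * 113 = 10396 ≡ 1 (mod 135)

92^(-1) ≡ 113 (mod 135)


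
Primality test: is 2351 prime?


Check divisors up to sqrt(2351) = 48.4871
No divisors found.
2351 is prime.

Yes, 2351 is prime


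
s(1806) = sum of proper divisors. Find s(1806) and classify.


Proper divisors: 1, 2, 3, 6, 7, 14, 21, 42, 43, 86, 129, 258, 301, 602, 903
Sum = 1 + 2 + 3 + 6 + 7 + 14 + 21 + 42 + 43 + 86 + 129 + 258 + 301 + 602 + 903 = 2418
2418 > 1806 → abundant

s(1806) = 2418 (abundant)


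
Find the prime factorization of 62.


62 / 2 = 31
31 / 31 = 1
62 = 2 × 31


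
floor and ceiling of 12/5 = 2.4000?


12/5 = 2.4000
floor = 2
ceil = 3

floor = 2, ceil = 3


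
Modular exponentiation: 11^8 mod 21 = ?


11^1 mod 21 = 11
11^2 mod 21 = 16
11^3 mod 21 = 8
11^4 mod 21 = 4
11^5 mod 21 = 2
11^6 mod 21 = 1
11^7 mod 21 = 11
11^8 mod 21 = 16


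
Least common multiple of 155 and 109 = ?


GCD(155, 109) = 1
LCM = 155*109/1 = 16895/1 = 16895

LCM = 16895


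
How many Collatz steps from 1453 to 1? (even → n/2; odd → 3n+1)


1453 → 4360 → 2180 → 1090 → 545 → 1636 → 818 → 409 → 1228 → 614 → 307 → 922 → 461 → 1384 → 692 → 346 → 173 → 520 → 260 → 130 → 65 → 196 → 98 → 49 → 148 → 74 → 37 → 112 → 56 → 28 → 14 → 7 → 22 → 11 → 34 → 17 → 52 → 26 → 13 → 40 → 20 → 10 → 5 → 16 → 8 → 4 → 2 → 1
Total steps = 47

47 steps


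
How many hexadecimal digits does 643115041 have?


643115041 in base 16 = 26552821
Number of digits = 8

8 digits (base 16)


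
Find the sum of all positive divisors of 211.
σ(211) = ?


Divisors of 211: 1, 211
Sum = 1 + 211 = 212

σ(211) = 212


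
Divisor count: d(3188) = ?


3188 = 2^2 × 797^1
d(3188) = (2+1) × (1+1) = 6

6 divisors


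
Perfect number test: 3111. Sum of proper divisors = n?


Proper divisors of 3111: 1, 3, 17, 51, 61, 183, 1037
Sum = 1 + 3 + 17 + 51 + 61 + 183 + 1037 = 1353

No, 3111 is not perfect (1353 ≠ 3111)


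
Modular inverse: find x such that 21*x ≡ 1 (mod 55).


Use the extended Euclidean algorithm on (55, 21); each row r = 55*s + 21*t:
r=55, s=1, t=0
r=21, s=0, t=1
q=2: r=13, s=1, t=-2   [55*(1) + 21*(-2) = 13]
q=1: r=8, s=-1, t=3   [55*(-1) + 21*(3) = 8]
q=1: r=5, s=2, t=-5   [55*(2) + 21*(-5) = 5]
q=1: r=3, s=-3, t=8   [55*(-3) + 21*(8) = 3]
q=1: r=2, s=5, t=-13   [55*(5) + 21*(-13) = 2]
q=1: r=1, s=-8, t=21   [55*(-8) + 21*(21) = 1]
q=2: r=0, s=21, t=-55   [55*(21) + 21*(-55) = 0]
GCD = 1 with t = 21, so 21*(21) ≡ 1 (mod 55)
Inverse = 21 mod 55 = 21
Check: 21 * 21 = 441 ≡ 1 (mod 55)

21^(-1) ≡ 21 (mod 55)


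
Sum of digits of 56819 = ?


5 + 6 + 8 + 1 + 9 = 29


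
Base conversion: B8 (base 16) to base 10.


B8 (base 16) = 184 (decimal)
184 (decimal) = 184 (base 10)


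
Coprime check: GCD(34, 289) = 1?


Euclidean algorithm:
289 = 8 * 34 + 17
34 = 2 * 17 + 0
GCD(34, 289) = 17

No, not coprime (GCD = 17)


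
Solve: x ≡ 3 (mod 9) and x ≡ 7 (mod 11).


M = 9*11 = 99
M1 = M/9 = 11, M2 = M/11 = 9
M1^(-1) mod 9 = 5, M2^(-1) mod 11 = 5
x = 3*11*5 + 7*9*5 = 480
480 mod 99 = 84
Check: 84 mod 9 = 3 ✓, 84 mod 11 = 7 ✓

x ≡ 84 (mod 99)


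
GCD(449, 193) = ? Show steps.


449 = 2 * 193 + 63
193 = 3 * 63 + 4
63 = 15 * 4 + 3
4 = 1 * 3 + 1
3 = 3 * 1 + 0
GCD = 1


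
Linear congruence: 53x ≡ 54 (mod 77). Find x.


GCD(53, 77) = 1, unique solution
a^(-1) mod 77 = 16
x = 16 * 54 mod 77 = 17

x ≡ 17 (mod 77)


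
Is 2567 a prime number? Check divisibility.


2567 / 17 = 151 (exact division)
2567 is NOT prime.

No, 2567 is not prime


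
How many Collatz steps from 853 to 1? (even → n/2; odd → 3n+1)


853 → 2560 → 1280 → 640 → 320 → 160 → 80 → 40 → 20 → 10 → 5 → 16 → 8 → 4 → 2 → 1
Total steps = 15

15 steps


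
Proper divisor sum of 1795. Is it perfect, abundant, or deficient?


Proper divisors: 1, 5, 359
Sum = 1 + 5 + 359 = 365
365 < 1795 → deficient

s(1795) = 365 (deficient)


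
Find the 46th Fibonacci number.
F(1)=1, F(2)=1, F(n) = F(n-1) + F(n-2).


Sequence: 1, 1, 2, 3, 5, 8, 13, 21, 34, 55, 89, 144, 233, 377, 610, 987, 1597, 2584, 4181, 6765, 10946, 17711, 28657, 46368, 75025, 121393, 196418, 317811, 514229, 832040, 1346269, 2178309, 3524578, 5702887, 9227465, 14930352, 24157817, 39088169, 63245986, 102334155, 165580141, 267914296, 433494437, 701408733, 1134903170, 1836311903
F(46) = 1836311903


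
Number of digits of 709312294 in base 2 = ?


709312294 in base 2 = 101010010001110011111100100110
Number of digits = 30

30 digits (base 2)


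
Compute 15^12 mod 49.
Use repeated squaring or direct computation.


15^1 mod 49 = 15
15^2 mod 49 = 29
15^3 mod 49 = 43
15^4 mod 49 = 8
15^5 mod 49 = 22
15^6 mod 49 = 36
15^7 mod 49 = 1
15^8 mod 49 = 15
15^9 mod 49 = 29
15^10 mod 49 = 43
15^11 mod 49 = 8
15^12 mod 49 = 22


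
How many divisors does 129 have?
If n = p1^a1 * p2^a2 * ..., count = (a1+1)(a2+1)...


129 = 3^1 × 43^1
d(129) = (1+1) × (1+1) = 4

4 divisors


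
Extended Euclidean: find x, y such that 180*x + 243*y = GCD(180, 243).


Tabular extended Euclidean (each row: r = 180*s + 243*t):
r=180, s=1, t=0
r=243, s=0, t=1
q=0: r=180, s=1, t=0   [180*(1) + 243*(0) = 180]
q=1: r=63, s=-1, t=1   [180*(-1) + 243*(1) = 63]
q=2: r=54, s=3, t=-2   [180*(3) + 243*(-2) = 54]
q=1: r=9, s=-4, t=3   [180*(-4) + 243*(3) = 9]
q=6: r=0, s=27, t=-20   [180*(27) + 243*(-20) = 0]
GCD = 9; from the row with r=9: x=-4, y=3
Check: 180*(-4) + 243*(3) = -720 + 729 = 9

GCD = 9, x = -4, y = 3


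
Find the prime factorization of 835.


835 / 5 = 167
167 / 167 = 1
835 = 5 × 167


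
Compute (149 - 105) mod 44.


149 - 105 = 44
44 mod 44 = 0


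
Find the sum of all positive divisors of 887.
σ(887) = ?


Divisors of 887: 1, 887
Sum = 1 + 887 = 888

σ(887) = 888


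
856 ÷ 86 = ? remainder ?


856 = 86 * 9 + 82
Check: 774 + 82 = 856

q = 9, r = 82


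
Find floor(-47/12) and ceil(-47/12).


-47/12 = -3.9167
floor = -4
ceil = -3

floor = -4, ceil = -3


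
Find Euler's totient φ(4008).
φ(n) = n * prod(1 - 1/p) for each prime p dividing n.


4008 = 2^3 × 3 × 167
Prime factors: 2, 3, 167
φ(4008) = 4008 × (1-1/2) × (1-1/3) × (1-1/167)
= 4008 × 1/2 × 2/3 × 166/167 = 1328

φ(4008) = 1328


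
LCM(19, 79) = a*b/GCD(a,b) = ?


GCD(19, 79) = 1
LCM = 19*79/1 = 1501/1 = 1501

LCM = 1501


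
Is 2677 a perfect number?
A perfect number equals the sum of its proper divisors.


Proper divisors of 2677: 1
Sum = 1 = 1

No, 2677 is not perfect (1 ≠ 2677)


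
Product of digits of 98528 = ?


9 × 8 × 5 × 2 × 8 = 5760


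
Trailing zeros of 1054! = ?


floor(1054/5) = 210
floor(1054/25) = 42
floor(1054/125) = 8
floor(1054/625) = 1
Total = 261

261 trailing zeros


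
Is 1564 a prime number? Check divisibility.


1564 / 2 = 782 (exact division)
1564 is NOT prime.

No, 1564 is not prime


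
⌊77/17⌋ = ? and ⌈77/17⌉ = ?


77/17 = 4.5294
floor = 4
ceil = 5

floor = 4, ceil = 5


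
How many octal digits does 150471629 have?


150471629 in base 8 = 1076001715
Number of digits = 10

10 digits (base 8)


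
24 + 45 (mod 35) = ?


24 + 45 = 69
69 mod 35 = 34


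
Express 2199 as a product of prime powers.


2199 / 3 = 733
733 / 733 = 1
2199 = 3 × 733


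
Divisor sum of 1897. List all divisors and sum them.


Divisors of 1897: 1, 7, 271, 1897
Sum = 1 + 7 + 271 + 1897 = 2176

σ(1897) = 2176


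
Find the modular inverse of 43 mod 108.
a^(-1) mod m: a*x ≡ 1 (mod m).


Use the extended Euclidean algorithm on (108, 43); each row r = 108*s + 43*t:
r=108, s=1, t=0
r=43, s=0, t=1
q=2: r=22, s=1, t=-2   [108*(1) + 43*(-2) = 22]
q=1: r=21, s=-1, t=3   [108*(-1) + 43*(3) = 21]
q=1: r=1, s=2, t=-5   [108*(2) + 43*(-5) = 1]
q=21: r=0, s=-43, t=108   [108*(-43) + 43*(108) = 0]
GCD = 1 with t = -5, so 43*(-5) ≡ 1 (mod 108)
Inverse = -5 mod 108 = 103
Check: 43 * 103 = 4429 ≡ 1 (mod 108)

43^(-1) ≡ 103 (mod 108)


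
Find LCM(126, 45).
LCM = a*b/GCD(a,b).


GCD(126, 45) = 9
LCM = 126*45/9 = 5670/9 = 630

LCM = 630


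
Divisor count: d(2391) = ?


2391 = 3^1 × 797^1
d(2391) = (1+1) × (1+1) = 4

4 divisors


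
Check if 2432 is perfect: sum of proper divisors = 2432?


Proper divisors of 2432: 1, 2, 4, 8, 16, 19, 32, 38, 64, 76, 128, 152, 304, 608, 1216
Sum = 1 + 2 + 4 + 8 + 16 + 19 + 32 + 38 + 64 + 76 + 128 + 152 + 304 + 608 + 1216 = 2668

No, 2432 is not perfect (2668 ≠ 2432)


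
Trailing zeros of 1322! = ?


floor(1322/5) = 264
floor(1322/25) = 52
floor(1322/125) = 10
floor(1322/625) = 2
Total = 328

328 trailing zeros


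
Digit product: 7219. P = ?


7 × 2 × 1 × 9 = 126


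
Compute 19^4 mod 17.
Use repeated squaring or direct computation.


19^1 mod 17 = 2
19^2 mod 17 = 4
19^3 mod 17 = 8
19^4 mod 17 = 16


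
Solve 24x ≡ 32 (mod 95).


GCD(24, 95) = 1, unique solution
a^(-1) mod 95 = 4
x = 4 * 32 mod 95 = 33

x ≡ 33 (mod 95)


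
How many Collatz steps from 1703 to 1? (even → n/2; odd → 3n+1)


1703 → 5110 → 2555 → 7666 → 3833 → 11500 → 5750 → 2875 → 8626 → 4313 → 12940 → 6470 → 3235 → 9706 → 4853 → 14560 → 7280 → 3640 → 1820 → 910 → 455 → 1366 → 683 → 2050 → 1025 → 3076 → 1538 → 769 → 2308 → 1154 → 577 → 1732 → 866 → 433 → 1300 → 650 → 325 → 976 → 488 → 244 → 122 → 61 → 184 → 92 → 46 → 23 → 70 → 35 → 106 → 53 → 160 → 80 → 40 → 20 → 10 → 5 → 16 → 8 → 4 → 2 → 1
Total steps = 60

60 steps


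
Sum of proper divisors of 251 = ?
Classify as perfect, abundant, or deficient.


Proper divisors: 1
Sum = 1 = 1
1 < 251 → deficient

s(251) = 1 (deficient)


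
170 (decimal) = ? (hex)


170 (base 10) = 170 (decimal)
170 (decimal) = AA (base 16)


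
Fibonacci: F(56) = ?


Sequence: 1, 1, 2, 3, 5, 8, 13, 21, 34, 55, 89, 144, 233, 377, 610, 987, 1597, 2584, 4181, 6765, 10946, 17711, 28657, 46368, 75025, 121393, 196418, 317811, 514229, 832040, 1346269, 2178309, 3524578, 5702887, 9227465, 14930352, 24157817, 39088169, 63245986, 102334155, 165580141, 267914296, 433494437, 701408733, 1134903170, 1836311903, 2971215073, 4807526976, 7778742049, 12586269025, 20365011074, 32951280099, 53316291173, 86267571272, 139583862445, 225851433717
F(56) = 225851433717


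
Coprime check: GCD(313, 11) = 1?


Euclidean algorithm:
313 = 28 * 11 + 5
11 = 2 * 5 + 1
5 = 5 * 1 + 0
GCD(313, 11) = 1

Yes, coprime (GCD = 1)


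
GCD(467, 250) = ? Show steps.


467 = 1 * 250 + 217
250 = 1 * 217 + 33
217 = 6 * 33 + 19
33 = 1 * 19 + 14
19 = 1 * 14 + 5
14 = 2 * 5 + 4
5 = 1 * 4 + 1
4 = 4 * 1 + 0
GCD = 1


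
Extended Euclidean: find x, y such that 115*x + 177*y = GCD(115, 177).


Tabular extended Euclidean (each row: r = 115*s + 177*t):
r=115, s=1, t=0
r=177, s=0, t=1
q=0: r=115, s=1, t=0   [115*(1) + 177*(0) = 115]
q=1: r=62, s=-1, t=1   [115*(-1) + 177*(1) = 62]
q=1: r=53, s=2, t=-1   [115*(2) + 177*(-1) = 53]
q=1: r=9, s=-3, t=2   [115*(-3) + 177*(2) = 9]
q=5: r=8, s=17, t=-11   [115*(17) + 177*(-11) = 8]
q=1: r=1, s=-20, t=13   [115*(-20) + 177*(13) = 1]
q=8: r=0, s=177, t=-115   [115*(177) + 177*(-115) = 0]
GCD = 1; from the row with r=1: x=-20, y=13
Check: 115*(-20) + 177*(13) = -2300 + 2301 = 1

GCD = 1, x = -20, y = 13


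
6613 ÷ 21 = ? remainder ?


6613 = 21 * 314 + 19
Check: 6594 + 19 = 6613

q = 314, r = 19


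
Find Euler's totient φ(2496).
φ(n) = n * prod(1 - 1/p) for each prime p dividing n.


2496 = 2^6 × 3 × 13
Prime factors: 2, 3, 13
φ(2496) = 2496 × (1-1/2) × (1-1/3) × (1-1/13)
= 2496 × 1/2 × 2/3 × 12/13 = 768

φ(2496) = 768


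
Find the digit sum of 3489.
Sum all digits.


3 + 4 + 8 + 9 = 24


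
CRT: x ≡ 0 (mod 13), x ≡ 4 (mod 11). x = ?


M = 13*11 = 143
M1 = M/13 = 11, M2 = M/11 = 13
M1^(-1) mod 13 = 6, M2^(-1) mod 11 = 6
x = 0*11*6 + 4*13*6 = 312
312 mod 143 = 26
Check: 26 mod 13 = 0 ✓, 26 mod 11 = 4 ✓

x ≡ 26 (mod 143)


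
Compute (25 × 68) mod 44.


25 × 68 = 1700
1700 mod 44 = 28


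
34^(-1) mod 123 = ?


Use the extended Euclidean algorithm on (123, 34); each row r = 123*s + 34*t:
r=123, s=1, t=0
r=34, s=0, t=1
q=3: r=21, s=1, t=-3   [123*(1) + 34*(-3) = 21]
q=1: r=13, s=-1, t=4   [123*(-1) + 34*(4) = 13]
q=1: r=8, s=2, t=-7   [123*(2) + 34*(-7) = 8]
q=1: r=5, s=-3, t=11   [123*(-3) + 34*(11) = 5]
q=1: r=3, s=5, t=-18   [123*(5) + 34*(-18) = 3]
q=1: r=2, s=-8, t=29   [123*(-8) + 34*(29) = 2]
q=1: r=1, s=13, t=-47   [123*(13) + 34*(-47) = 1]
q=2: r=0, s=-34, t=123   [123*(-34) + 34*(123) = 0]
GCD = 1 with t = -47, so 34*(-47) ≡ 1 (mod 123)
Inverse = -47 mod 123 = 76
Check: 34 * 76 = 2584 ≡ 1 (mod 123)

34^(-1) ≡ 76 (mod 123)


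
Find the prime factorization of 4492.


4492 / 2 = 2246
2246 / 2 = 1123
1123 / 1123 = 1
4492 = 2^2 × 1123


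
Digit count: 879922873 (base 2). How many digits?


879922873 in base 2 = 110100011100101000111010111001
Number of digits = 30

30 digits (base 2)


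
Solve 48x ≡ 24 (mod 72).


GCD(48, 72) = 24 divides 24
Divide: 2x ≡ 1 (mod 3)
x ≡ 2 (mod 3)


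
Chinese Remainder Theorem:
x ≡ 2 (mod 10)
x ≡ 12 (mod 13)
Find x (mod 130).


M = 10*13 = 130
M1 = M/10 = 13, M2 = M/13 = 10
M1^(-1) mod 10 = 7, M2^(-1) mod 13 = 4
x = 2*13*7 + 12*10*4 = 662
662 mod 130 = 12
Check: 12 mod 10 = 2 ✓, 12 mod 13 = 12 ✓

x ≡ 12 (mod 130)


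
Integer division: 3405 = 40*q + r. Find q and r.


3405 = 40 * 85 + 5
Check: 3400 + 5 = 3405

q = 85, r = 5


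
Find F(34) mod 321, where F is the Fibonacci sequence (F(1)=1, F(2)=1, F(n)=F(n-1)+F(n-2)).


F(k) mod 321 for k=1..34:
1, 1, 2, 3, 5, 8, 13, 21, 34, 55, 89, 144, 233, 56, 289, 24, 313, 16, 8, 24, 32, 56, 88, 144, 232, 55, 287, 21, 308, 8, 316, 3, 319, 1
F(34) mod 321 = 1


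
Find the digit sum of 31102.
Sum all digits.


3 + 1 + 1 + 0 + 2 = 7


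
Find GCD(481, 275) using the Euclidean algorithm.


481 = 1 * 275 + 206
275 = 1 * 206 + 69
206 = 2 * 69 + 68
69 = 1 * 68 + 1
68 = 68 * 1 + 0
GCD = 1


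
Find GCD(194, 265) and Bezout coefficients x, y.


Tabular extended Euclidean (each row: r = 194*s + 265*t):
r=194, s=1, t=0
r=265, s=0, t=1
q=0: r=194, s=1, t=0   [194*(1) + 265*(0) = 194]
q=1: r=71, s=-1, t=1   [194*(-1) + 265*(1) = 71]
q=2: r=52, s=3, t=-2   [194*(3) + 265*(-2) = 52]
q=1: r=19, s=-4, t=3   [194*(-4) + 265*(3) = 19]
q=2: r=14, s=11, t=-8   [194*(11) + 265*(-8) = 14]
q=1: r=5, s=-15, t=11   [194*(-15) + 265*(11) = 5]
q=2: r=4, s=41, t=-30   [194*(41) + 265*(-30) = 4]
q=1: r=1, s=-56, t=41   [194*(-56) + 265*(41) = 1]
q=4: r=0, s=265, t=-194   [194*(265) + 265*(-194) = 0]
GCD = 1; from the row with r=1: x=-56, y=41
Check: 194*(-56) + 265*(41) = -10864 + 10865 = 1

GCD = 1, x = -56, y = 41


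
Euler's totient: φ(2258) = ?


2258 = 2 × 1129
Prime factors: 2, 1129
φ(2258) = 2258 × (1-1/2) × (1-1/1129)
= 2258 × 1/2 × 1128/1129 = 1128

φ(2258) = 1128


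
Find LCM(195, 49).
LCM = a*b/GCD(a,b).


GCD(195, 49) = 1
LCM = 195*49/1 = 9555/1 = 9555

LCM = 9555


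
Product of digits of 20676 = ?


2 × 0 × 6 × 7 × 6 = 0


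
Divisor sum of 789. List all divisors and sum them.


Divisors of 789: 1, 3, 263, 789
Sum = 1 + 3 + 263 + 789 = 1056

σ(789) = 1056


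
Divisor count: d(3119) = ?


3119 = 3119^1
d(3119) = (1+1) = 2

2 divisors


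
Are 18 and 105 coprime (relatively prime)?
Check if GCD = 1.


Euclidean algorithm:
105 = 5 * 18 + 15
18 = 1 * 15 + 3
15 = 5 * 3 + 0
GCD(18, 105) = 3

No, not coprime (GCD = 3)


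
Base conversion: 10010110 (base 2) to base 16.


10010110 (base 2) = 150 (decimal)
150 (decimal) = 96 (base 16)


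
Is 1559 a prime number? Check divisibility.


Check divisors up to sqrt(1559) = 39.4842
No divisors found.
1559 is prime.

Yes, 1559 is prime


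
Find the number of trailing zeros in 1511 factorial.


floor(1511/5) = 302
floor(1511/25) = 60
floor(1511/125) = 12
floor(1511/625) = 2
Total = 376

376 trailing zeros


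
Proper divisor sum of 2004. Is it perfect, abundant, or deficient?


Proper divisors: 1, 2, 3, 4, 6, 12, 167, 334, 501, 668, 1002
Sum = 1 + 2 + 3 + 4 + 6 + 12 + 167 + 334 + 501 + 668 + 1002 = 2700
2700 > 2004 → abundant

s(2004) = 2700 (abundant)


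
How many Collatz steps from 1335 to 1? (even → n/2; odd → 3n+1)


1335 → 4006 → 2003 → 6010 → 3005 → 9016 → 4508 → 2254 → 1127 → 3382 → 1691 → 5074 → 2537 → 7612 → 3806 → 1903 → 5710 → 2855 → 8566 → 4283 → 12850 → 6425 → 19276 → 9638 → 4819 → 14458 → 7229 → 21688 → 10844 → 5422 → 2711 → 8134 → 4067 → 12202 → 6101 → 18304 → 9152 → 4576 → 2288 → 1144 → 572 → 286 → 143 → 430 → 215 → 646 → 323 → 970 → 485 → 1456 → 728 → 364 → 182 → 91 → 274 → 137 → 412 → 206 → 103 → 310 → 155 → 466 → 233 → 700 → 350 → 175 → 526 → 263 → 790 → 395 → 1186 → 593 → 1780 → 890 → 445 → 1336 → 668 → 334 → 167 → 502 → 251 → 754 → 377 → 1132 → 566 → 283 → 850 → 425 → 1276 → 638 → 319 → 958 → 479 → 1438 → 719 → 2158 → 1079 → 3238 → 1619 → 4858 → 2429 → 7288 → 3644 → 1822 → 911 → 2734 → 1367 → 4102 → 2051 → 6154 → 3077 → 9232 → 4616 → 2308 → 1154 → 577 → 1732 → 866 → 433 → 1300 → 650 → 325 → 976 → 488 → 244 → 122 → 61 → 184 → 92 → 46 → 23 → 70 → 35 → 106 → 53 → 160 → 80 → 40 → 20 → 10 → 5 → 16 → 8 → 4 → 2 → 1
Total steps = 145

145 steps


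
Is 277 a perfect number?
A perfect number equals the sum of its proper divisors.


Proper divisors of 277: 1
Sum = 1 = 1

No, 277 is not perfect (1 ≠ 277)


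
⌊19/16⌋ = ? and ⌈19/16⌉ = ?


19/16 = 1.1875
floor = 1
ceil = 2

floor = 1, ceil = 2


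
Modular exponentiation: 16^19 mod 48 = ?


16^1 mod 48 = 16
16^2 mod 48 = 16
16^3 mod 48 = 16
16^4 mod 48 = 16
16^5 mod 48 = 16
16^6 mod 48 = 16
16^7 mod 48 = 16
16^8 mod 48 = 16
16^9 mod 48 = 16
16^10 mod 48 = 16
16^11 mod 48 = 16
16^12 mod 48 = 16
16^13 mod 48 = 16
16^14 mod 48 = 16
16^15 mod 48 = 16
16^16 mod 48 = 16
16^17 mod 48 = 16
16^18 mod 48 = 16
16^19 mod 48 = 16


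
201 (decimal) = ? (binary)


201 (base 10) = 201 (decimal)
201 (decimal) = 11001001 (base 2)


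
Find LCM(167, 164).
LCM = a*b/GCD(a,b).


GCD(167, 164) = 1
LCM = 167*164/1 = 27388/1 = 27388

LCM = 27388


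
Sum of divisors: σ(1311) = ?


Divisors of 1311: 1, 3, 19, 23, 57, 69, 437, 1311
Sum = 1 + 3 + 19 + 23 + 57 + 69 + 437 + 1311 = 1920

σ(1311) = 1920


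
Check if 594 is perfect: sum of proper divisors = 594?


Proper divisors of 594: 1, 2, 3, 6, 9, 11, 18, 22, 27, 33, 54, 66, 99, 198, 297
Sum = 1 + 2 + 3 + 6 + 9 + 11 + 18 + 22 + 27 + 33 + 54 + 66 + 99 + 198 + 297 = 846

No, 594 is not perfect (846 ≠ 594)


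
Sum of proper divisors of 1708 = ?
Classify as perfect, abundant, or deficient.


Proper divisors: 1, 2, 4, 7, 14, 28, 61, 122, 244, 427, 854
Sum = 1 + 2 + 4 + 7 + 14 + 28 + 61 + 122 + 244 + 427 + 854 = 1764
1764 > 1708 → abundant

s(1708) = 1764 (abundant)


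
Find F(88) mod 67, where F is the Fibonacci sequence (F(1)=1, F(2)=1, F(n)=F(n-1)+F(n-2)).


F(k) mod 67 for k=1..88:
1, 1, 2, 3, 5, 8, 13, 21, 34, 55, 22, 10, 32, 42, 7, 49, 56, 38, 27, 65, 25, 23, 48, 4, 52, 56, 41, 30, 4, 34, 38, 5, 43, 48, 24, 5, 29, 34, 63, 30, 26, 56, 15, 4, 19, 23, 42, 65, 40, 38, 11, 49, 60, 42, 35, 10, 45, 55, 33, 21, 54, 8, 62, 3, 65, 1, 66, 0, 66, 66, 65, 64, 62, 59, 54, 46, 33, 12, 45, 57, 35, 25, 60, 18, 11, 29, 40, 2
F(88) mod 67 = 2


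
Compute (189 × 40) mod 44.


189 × 40 = 7560
7560 mod 44 = 36


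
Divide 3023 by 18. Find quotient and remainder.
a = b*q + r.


3023 = 18 * 167 + 17
Check: 3006 + 17 = 3023

q = 167, r = 17


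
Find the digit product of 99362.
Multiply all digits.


9 × 9 × 3 × 6 × 2 = 2916


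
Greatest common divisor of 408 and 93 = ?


408 = 4 * 93 + 36
93 = 2 * 36 + 21
36 = 1 * 21 + 15
21 = 1 * 15 + 6
15 = 2 * 6 + 3
6 = 2 * 3 + 0
GCD = 3


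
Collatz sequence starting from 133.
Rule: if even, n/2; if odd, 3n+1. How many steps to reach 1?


133 → 400 → 200 → 100 → 50 → 25 → 76 → 38 → 19 → 58 → 29 → 88 → 44 → 22 → 11 → 34 → 17 → 52 → 26 → 13 → 40 → 20 → 10 → 5 → 16 → 8 → 4 → 2 → 1
Total steps = 28

28 steps


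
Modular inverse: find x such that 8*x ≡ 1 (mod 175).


Use the extended Euclidean algorithm on (175, 8); each row r = 175*s + 8*t:
r=175, s=1, t=0
r=8, s=0, t=1
q=21: r=7, s=1, t=-21   [175*(1) + 8*(-21) = 7]
q=1: r=1, s=-1, t=22   [175*(-1) + 8*(22) = 1]
q=7: r=0, s=8, t=-175   [175*(8) + 8*(-175) = 0]
GCD = 1 with t = 22, so 8*(22) ≡ 1 (mod 175)
Inverse = 22 mod 175 = 22
Check: 8 * 22 = 176 ≡ 1 (mod 175)

8^(-1) ≡ 22 (mod 175)


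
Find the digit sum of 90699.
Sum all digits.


9 + 0 + 6 + 9 + 9 = 33


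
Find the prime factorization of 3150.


3150 / 2 = 1575
1575 / 3 = 525
525 / 3 = 175
175 / 5 = 35
35 / 5 = 7
7 / 7 = 1
3150 = 2 × 3^2 × 5^2 × 7


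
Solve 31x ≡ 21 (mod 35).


GCD(31, 35) = 1, unique solution
a^(-1) mod 35 = 26
x = 26 * 21 mod 35 = 21

x ≡ 21 (mod 35)


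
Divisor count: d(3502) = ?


3502 = 2^1 × 17^1 × 103^1
d(3502) = (1+1) × (1+1) × (1+1) = 8

8 divisors


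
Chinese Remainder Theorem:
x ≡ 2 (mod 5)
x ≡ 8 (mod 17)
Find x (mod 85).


M = 5*17 = 85
M1 = M/5 = 17, M2 = M/17 = 5
M1^(-1) mod 5 = 3, M2^(-1) mod 17 = 7
x = 2*17*3 + 8*5*7 = 382
382 mod 85 = 42
Check: 42 mod 5 = 2 ✓, 42 mod 17 = 8 ✓

x ≡ 42 (mod 85)


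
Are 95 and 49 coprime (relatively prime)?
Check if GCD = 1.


Euclidean algorithm:
95 = 1 * 49 + 46
49 = 1 * 46 + 3
46 = 15 * 3 + 1
3 = 3 * 1 + 0
GCD(95, 49) = 1

Yes, coprime (GCD = 1)


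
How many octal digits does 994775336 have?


994775336 in base 8 = 7322610450
Number of digits = 10

10 digits (base 8)


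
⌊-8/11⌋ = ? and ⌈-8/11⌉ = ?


-8/11 = -0.7273
floor = -1
ceil = 0

floor = -1, ceil = 0


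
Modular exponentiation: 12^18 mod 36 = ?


12^1 mod 36 = 12
12^2 mod 36 = 0
12^3 mod 36 = 0
12^4 mod 36 = 0
12^5 mod 36 = 0
12^6 mod 36 = 0
12^7 mod 36 = 0
12^8 mod 36 = 0
12^9 mod 36 = 0
12^10 mod 36 = 0
12^11 mod 36 = 0
12^12 mod 36 = 0
12^13 mod 36 = 0
12^14 mod 36 = 0
12^15 mod 36 = 0
12^16 mod 36 = 0
12^17 mod 36 = 0
12^18 mod 36 = 0


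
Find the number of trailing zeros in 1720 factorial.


floor(1720/5) = 344
floor(1720/25) = 68
floor(1720/125) = 13
floor(1720/625) = 2
Total = 427

427 trailing zeros


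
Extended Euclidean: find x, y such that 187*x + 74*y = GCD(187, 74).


Tabular extended Euclidean (each row: r = 187*s + 74*t):
r=187, s=1, t=0
r=74, s=0, t=1
q=2: r=39, s=1, t=-2   [187*(1) + 74*(-2) = 39]
q=1: r=35, s=-1, t=3   [187*(-1) + 74*(3) = 35]
q=1: r=4, s=2, t=-5   [187*(2) + 74*(-5) = 4]
q=8: r=3, s=-17, t=43   [187*(-17) + 74*(43) = 3]
q=1: r=1, s=19, t=-48   [187*(19) + 74*(-48) = 1]
q=3: r=0, s=-74, t=187   [187*(-74) + 74*(187) = 0]
GCD = 1; from the row with r=1: x=19, y=-48
Check: 187*(19) + 74*(-48) = 3553 - 3552 = 1

GCD = 1, x = 19, y = -48


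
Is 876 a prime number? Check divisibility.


876 / 2 = 438 (exact division)
876 is NOT prime.

No, 876 is not prime


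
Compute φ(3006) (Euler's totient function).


3006 = 2 × 3^2 × 167
Prime factors: 2, 3, 167
φ(3006) = 3006 × (1-1/2) × (1-1/3) × (1-1/167)
= 3006 × 1/2 × 2/3 × 166/167 = 996

φ(3006) = 996


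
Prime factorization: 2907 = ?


2907 / 3 = 969
969 / 3 = 323
323 / 17 = 19
19 / 19 = 1
2907 = 3^2 × 17 × 19


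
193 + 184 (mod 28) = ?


193 + 184 = 377
377 mod 28 = 13


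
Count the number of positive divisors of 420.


420 = 2^2 × 3^1 × 5^1 × 7^1
d(420) = (2+1) × (1+1) × (1+1) × (1+1) = 24

24 divisors
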